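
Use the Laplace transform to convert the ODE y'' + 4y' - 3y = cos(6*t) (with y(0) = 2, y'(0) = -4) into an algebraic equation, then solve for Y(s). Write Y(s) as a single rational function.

Laplace-transform each side.
With L{y''} = s^2 Y - s·y(0) - y'(0) and L{y'} = sY - y(0), with y(0) = 2, y'(0) = -4: the LHS transforms to (s^2 + 4*s - 3)Y - (2*s + 4).
The right side is L{cos(6*t)} = s/(s^2 + 36).
So (s^2 + 4*s - 3)Y = s/(s^2 + 36) + (2*s + 4).
Solve for Y(s) and write it as one ratio of polynomials.

Y(s) = (2*s^3 + 4*s^2 + 73*s + 144)/(s^4 + 4*s^3 + 33*s^2 + 144*s - 108)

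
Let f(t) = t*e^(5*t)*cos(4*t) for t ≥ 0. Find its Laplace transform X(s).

X(s) = (s - 9)*(s - 1)/(s^2 - 10*s + 41)^2

L{cos(4t)} = s/(s^2 + 16).
Multiplying by e^(5t) shifts s → s - 5, so L{e^(5*t)*cos(4*t)} = (s - 5)/((s - 5)^2 + 16).
Then apply L{t·g(t)} = -d/ds[G(s)] with G(s) = (s - 5)/((s - 5)^2 + 16):
differentiating 1 time and applying the sign gives (s - 9)*(s - 1)/(s^2 - 10*s + 41)^2.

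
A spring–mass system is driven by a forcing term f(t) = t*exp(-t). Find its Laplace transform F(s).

L{e^(-t)} = 1/(s + 1).
Then apply L{t·g(t)} = -d/ds[G(s)] with G(s) = 1/(s + 1):
differentiating 1 time and applying the sign gives (s + 1)^(-2).

F(s) = (s + 1)^(-2)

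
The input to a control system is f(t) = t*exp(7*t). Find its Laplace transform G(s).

G(s) = (s - 7)^(-2)

L{e^(7t)} = 1/(s - 7).
Then apply L{t·g(t)} = -d/ds[H(s)] with H(s) = 1/(s - 7):
differentiating 1 time and applying the sign gives (s - 7)^(-2).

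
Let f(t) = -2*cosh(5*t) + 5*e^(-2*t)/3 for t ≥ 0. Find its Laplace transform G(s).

Apply the Laplace transform termwise.
(-2)·[L{cosh(5t)} = s/(s^2 - 25)]; (5/3)·[L{e^(-2t)} = 1/(s + 2)].

G(s) = -2*s/(s^2 - 25) + 5/(3*(s + 2))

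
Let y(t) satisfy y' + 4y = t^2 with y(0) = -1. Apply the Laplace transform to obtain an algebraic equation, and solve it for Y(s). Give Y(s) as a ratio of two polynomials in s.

Laplace-transform each side.
The derivative rules (L{y'} = sY - y(0) = sY - (-1)) turn the left side into (s + 4)Y - (-1).
The right side is L{t^2} = 2/s^3.
So (s + 4)Y = 2/s^3 + (-1).
Isolate Y and clear denominators.

Y(s) = (-s^3 + 2)/(s^4 + 4*s^3)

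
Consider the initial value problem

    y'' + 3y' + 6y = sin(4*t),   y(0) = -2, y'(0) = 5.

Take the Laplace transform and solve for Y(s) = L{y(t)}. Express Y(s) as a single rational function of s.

Y(s) = (-2*s^3 - s^2 - 32*s - 12)/(s^4 + 3*s^3 + 22*s^2 + 48*s + 96)

Transform both sides with L{·}.
The derivative rules (L{y''} = s^2 Y - s·y(0) - y'(0) and L{y'} = sY - y(0), with y(0) = -2, y'(0) = 5) turn the left side into (s^2 + 3*s + 6)Y - (-2*s - 1).
The right side is L{sin(4*t)} = 4/(s^2 + 16).
So (s^2 + 3*s + 6)Y = 4/(s^2 + 16) + (-2*s - 1).
Solve for Y(s) and write it as one ratio of polynomials.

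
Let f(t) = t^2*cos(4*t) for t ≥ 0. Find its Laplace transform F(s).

L{cos(4t)} = s/(s^2 + 16).
Then apply L{t^2·g(t)} = (-1)^2 d^2/ds^2[G(s)] with G(s) = s/(s^2 + 16):
differentiating 2 times and applying the sign gives 2*s*(s^2 - 48)/(s^2 + 16)^3.

F(s) = 2*s*(s^2 - 48)/(s^2 + 16)^3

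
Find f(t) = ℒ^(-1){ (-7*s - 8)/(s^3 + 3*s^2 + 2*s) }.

f(t) = -4 + exp(-t) + 3*exp(-2*t)

Factor the denominator: s^3 + 3*s^2 + 2*s = s*(s + 1)*(s + 2).
Partial fraction decomposition gives [-4/s] + [1/(s + 1)] + [3/(s + 2)].
Invert each term: -4/(s - 0) ↔ -4e^(0t); 1/(s + 1) ↔ e^(-t); 3/(s + 2) ↔ 3e^(-2t).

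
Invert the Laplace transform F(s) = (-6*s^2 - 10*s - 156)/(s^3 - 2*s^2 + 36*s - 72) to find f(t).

f(t) = -5*exp(2*t) - 2*sin(6*t) - cos(6*t)

Factor the denominator: s^3 - 2*s^2 + 36*s - 72 = (s - 2)*(s^2 + 36).
Partial fraction decomposition gives [-5/(s - 2)] + [-s/(s^2 + 36)] + [-12/(s^2 + 36)].
Invert each term: -5/(s - 2) ↔ -5e^(2t); -1·s/(s^2 + 36) ↔ -cos(6t); -2·6/(s^2 + 36) ↔ -2sin(6t).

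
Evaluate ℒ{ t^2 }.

L{t^2} = 2!/s^3 = 2/s^3.

2/s^3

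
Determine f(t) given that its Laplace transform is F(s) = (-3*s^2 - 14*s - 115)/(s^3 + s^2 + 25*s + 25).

Factor the denominator: s^3 + s^2 + 25*s + 25 = (s + 1)*(s^2 + 25).
Partial fraction decomposition gives [-4/(s + 1)] + [s/(s^2 + 25)] + [-15/(s^2 + 25)].
Invert each term: -4/(s + 1) ↔ -4e^(-t); 1·s/(s^2 + 25) ↔ cos(5t); -3·5/(s^2 + 25) ↔ -3sin(5t).

f(t) = -3*sin(5*t) + cos(5*t) - 4*exp(-t)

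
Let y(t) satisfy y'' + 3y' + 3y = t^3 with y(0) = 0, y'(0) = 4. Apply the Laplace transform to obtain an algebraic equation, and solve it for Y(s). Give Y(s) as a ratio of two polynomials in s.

Y(s) = (4*s^4 + 6)/(s^6 + 3*s^5 + 3*s^4)

Take the Laplace transform of both sides.
Using L{y''} = s^2 Y - s·y(0) - y'(0) and L{y'} = sY - y(0), with y(0) = 0, y'(0) = 4, the left side becomes (s^2 + 3*s + 3)Y - (4).
The right side is L{t^3} = 6/s^4.
So (s^2 + 3*s + 3)Y = 6/s^4 + (4).
Divide through and combine into a single rational function.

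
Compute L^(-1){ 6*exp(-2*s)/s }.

Heaviside(t - 2)*(6)

The factor e^(-2s) signals a time shift by c = 2 (second shifting theorem).
L{6} = 6/s, so L^-1{6/s} = 6.
Hence the inverse is u(t - 2) times that function evaluated at t - 2.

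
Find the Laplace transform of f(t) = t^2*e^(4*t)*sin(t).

L{sin(t)} = 1/(s^2 + 1).
Multiplying by e^(4t) shifts s → s - 4, so L{e^(4*t)*sin(t)} = 1/((s - 4)^2 + 1).
Then apply L{t^2·g(t)} = (-1)^2 d^2/ds^2[G(s)] with G(s) = 1/((s - 4)^2 + 1):
differentiating 2 times and applying the sign gives 2*(3*s^2 - 24*s + 47)/(s^2 - 8*s + 17)^3.

2*(3*s^2 - 24*s + 47)/(s^2 - 8*s + 17)^3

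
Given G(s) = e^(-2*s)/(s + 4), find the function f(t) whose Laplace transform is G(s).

The factor e^(-2s) signals a time shift by c = 2 (second shifting theorem).
L{e^(-4t)} = 1/(s + 4), so L^-1{1/(s + 4)} = e^(-4*t).
Hence the inverse is u(t - 2) times that function evaluated at t - 2.

f(t) = Heaviside(t - 2)*(exp(-4*t + 8))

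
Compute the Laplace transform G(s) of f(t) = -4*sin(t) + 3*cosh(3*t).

G(s) = 3*s/(s^2 - 9) - 4/(s^2 + 1)

Apply the Laplace transform termwise.
(-4)·[L{sin(t)} = 1/(s^2 + 1)]; (3)·[L{cosh(3t)} = s/(s^2 - 9)].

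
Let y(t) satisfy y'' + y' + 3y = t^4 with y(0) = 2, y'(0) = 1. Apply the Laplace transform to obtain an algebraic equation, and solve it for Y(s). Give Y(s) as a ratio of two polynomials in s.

Y(s) = (2*s^6 + 3*s^5 + 24)/(s^7 + s^6 + 3*s^5)

Laplace-transform each side.
The derivative rules (L{y''} = s^2 Y - s·y(0) - y'(0) and L{y'} = sY - y(0), with y(0) = 2, y'(0) = 1) turn the left side into (s^2 + s + 3)Y - (2*s + 3).
The right side is L{t^4} = 24/s^5.
So (s^2 + s + 3)Y = 24/s^5 + (2*s + 3).
Solve for Y(s) and write it as one ratio of polynomials.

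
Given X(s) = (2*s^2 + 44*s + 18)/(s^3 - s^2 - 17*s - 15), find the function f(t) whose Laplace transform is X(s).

Factor the denominator: s^3 - s^2 - 17*s - 15 = (s - 5)*(s + 1)*(s + 3).
Partial fraction decomposition gives [6/(s - 5)] + [-6/(s + 3)] + [2/(s + 1)].
Invert each term: 6/(s - 5) ↔ 6e^(5t); -6/(s + 3) ↔ -6e^(-3t); 2/(s + 1) ↔ 2e^(-t).

f(t) = 6*exp(5*t) + 2*exp(-t) - 6*exp(-3*t)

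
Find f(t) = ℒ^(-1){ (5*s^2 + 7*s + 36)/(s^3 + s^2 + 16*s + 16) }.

f(t) = sin(4*t) + 3*cos(4*t) + 2*exp(-t)

Factor the denominator: s^3 + s^2 + 16*s + 16 = (s + 1)*(s^2 + 16).
Partial fraction decomposition gives [2/(s + 1)] + [3*s/(s^2 + 16)] + [4/(s^2 + 16)].
Invert each term: 2/(s + 1) ↔ 2e^(-t); 3·s/(s^2 + 16) ↔ 3cos(4t); 1·4/(s^2 + 16) ↔ sin(4t).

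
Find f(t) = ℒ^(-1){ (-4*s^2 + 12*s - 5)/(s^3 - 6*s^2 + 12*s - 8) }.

f(t) = 3*t^2*exp(2*t)/2 - 4*t*exp(2*t) - 4*exp(2*t)

Factor the denominator: s^3 - 6*s^2 + 12*s - 8 = (s - 2)^3.
Partial fraction decomposition gives [-4/(s - 2)] + [-4/(s - 2)^2] + [3/(s - 2)^3].
Invert each term: -4/(s - 2) ↔ -4e^(2t); -4/(s - 2)^2 ↔ -4t·e^(2t); 3/(s - 2)^3 ↔ (3/2)t^2·e^(2t).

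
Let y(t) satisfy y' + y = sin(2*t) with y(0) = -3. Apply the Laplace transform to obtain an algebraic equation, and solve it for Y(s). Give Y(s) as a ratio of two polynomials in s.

Y(s) = (-3*s^2 - 10)/(s^3 + s^2 + 4*s + 4)

Transform both sides with L{·}.
The derivative rules (L{y'} = sY - y(0) = sY - (-3)) turn the left side into (s + 1)Y - (-3).
The right side is L{sin(2*t)} = 2/(s^2 + 4).
So (s + 1)Y = 2/(s^2 + 4) + (-3).
Isolate Y and clear denominators.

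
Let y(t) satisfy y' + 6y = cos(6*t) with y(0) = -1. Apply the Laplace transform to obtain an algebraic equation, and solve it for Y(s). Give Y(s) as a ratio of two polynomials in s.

Y(s) = (-s^2 + s - 36)/(s^3 + 6*s^2 + 36*s + 216)

Transform both sides with L{·}.
The derivative rules (L{y'} = sY - y(0) = sY - (-1)) turn the left side into (s + 6)Y - (-1).
The right side is L{cos(6*t)} = s/(s^2 + 36).
So (s + 6)Y = s/(s^2 + 36) + (-1).
Isolate Y and clear denominators.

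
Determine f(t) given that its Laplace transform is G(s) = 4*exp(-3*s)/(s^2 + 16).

f(t) = Heaviside(t - 3)*(sin(4*t - 12))

The factor e^(-3s) signals a time shift by c = 3 (second shifting theorem).
L{sin(4t)} = 4/(s^2 + 16), so L^-1{4/(s^2 + 16)} = sin(4*t).
Hence the inverse is u(t - 3) times that function evaluated at t - 3.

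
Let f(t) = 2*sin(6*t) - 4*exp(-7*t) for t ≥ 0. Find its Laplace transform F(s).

F(s) = 12/(s^2 + 36) - 4/(s + 7)

The transform is linear, so treat each term independently.
(2)·[L{sin(6t)} = 6/(s^2 + 36)]; (-4)·[L{e^(-7t)} = 1/(s + 7)].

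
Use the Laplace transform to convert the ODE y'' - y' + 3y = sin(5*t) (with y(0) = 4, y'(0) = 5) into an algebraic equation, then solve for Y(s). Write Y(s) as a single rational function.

Laplace-transform each side.
The derivative rules (L{y''} = s^2 Y - s·y(0) - y'(0) and L{y'} = sY - y(0), with y(0) = 4, y'(0) = 5) turn the left side into (s^2 - s + 3)Y - (4*s + 1).
The right side is L{sin(5*t)} = 5/(s^2 + 25).
So (s^2 - s + 3)Y = 5/(s^2 + 25) + (4*s + 1).
Divide through and combine into a single rational function.

Y(s) = (4*s^3 + s^2 + 100*s + 30)/(s^4 - s^3 + 28*s^2 - 25*s + 75)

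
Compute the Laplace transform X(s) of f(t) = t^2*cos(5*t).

L{cos(5t)} = s/(s^2 + 25).
Then apply L{t^2·g(t)} = (-1)^2 d^2/ds^2[G(s)] with G(s) = s/(s^2 + 25):
differentiating 2 times and applying the sign gives 2*s*(s^2 - 75)/(s^2 + 25)^3.

X(s) = 2*s*(s^2 - 75)/(s^2 + 25)^3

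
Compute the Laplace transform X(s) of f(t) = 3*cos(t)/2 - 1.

The transform is linear, so treat each term independently.
L{-1} = -1/s; (3/2)·[L{cos(t)} = s/(s^2 + 1)].

X(s) = 3*s/(2*(s^2 + 1)) - 1/s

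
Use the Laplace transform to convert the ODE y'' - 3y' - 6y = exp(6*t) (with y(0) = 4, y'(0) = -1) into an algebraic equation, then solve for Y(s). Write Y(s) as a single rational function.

Y(s) = (4*s^2 - 37*s + 79)/(s^3 - 9*s^2 + 12*s + 36)

Laplace-transform each side.
The derivative rules (L{y''} = s^2 Y - s·y(0) - y'(0) and L{y'} = sY - y(0), with y(0) = 4, y'(0) = -1) turn the left side into (s^2 - 3*s - 6)Y - (4*s - 13).
The right side is L{exp(6*t)} = 1/(s - 6).
So (s^2 - 3*s - 6)Y = 1/(s - 6) + (4*s - 13).
Isolate Y and clear denominators.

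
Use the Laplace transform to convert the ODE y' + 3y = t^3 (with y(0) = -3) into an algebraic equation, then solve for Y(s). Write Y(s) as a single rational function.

Apply the Laplace transform to the equation.
Using L{y'} = sY - y(0) = sY - (-3), the left side becomes (s + 3)Y - (-3).
The right side is L{t^3} = 6/s^4.
So (s + 3)Y = 6/s^4 + (-3).
Divide through and combine into a single rational function.

Y(s) = (-3*s^4 + 6)/(s^5 + 3*s^4)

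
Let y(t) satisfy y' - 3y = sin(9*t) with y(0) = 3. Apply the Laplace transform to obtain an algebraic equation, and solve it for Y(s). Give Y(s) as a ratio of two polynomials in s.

Take the Laplace transform of both sides.
The derivative rules (L{y'} = sY - y(0) = sY - 3) turn the left side into (s - 3)Y - (3).
The right side is L{sin(9*t)} = 9/(s^2 + 81).
So (s - 3)Y = 9/(s^2 + 81) + (3).
Solve for Y(s) and write it as one ratio of polynomials.

Y(s) = (3*s^2 + 252)/(s^3 - 3*s^2 + 81*s - 243)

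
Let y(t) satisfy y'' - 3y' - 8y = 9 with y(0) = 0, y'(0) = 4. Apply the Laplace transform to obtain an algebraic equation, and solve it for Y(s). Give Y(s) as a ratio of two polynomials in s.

Take the Laplace transform of both sides.
With L{y''} = s^2 Y - s·y(0) - y'(0) and L{y'} = sY - y(0), with y(0) = 0, y'(0) = 4: the LHS transforms to (s^2 - 3*s - 8)Y - (4).
The right side is L{9} = 9/s.
So (s^2 - 3*s - 8)Y = 9/s + (4).
Solve for Y(s) and write it as one ratio of polynomials.

Y(s) = (4*s + 9)/(s^3 - 3*s^2 - 8*s)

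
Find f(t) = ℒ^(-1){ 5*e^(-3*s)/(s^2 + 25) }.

f(t) = Heaviside(t - 3)*(sin(5*t - 15))

The factor e^(-3s) signals a time shift by c = 3 (second shifting theorem).
L{sin(5t)} = 5/(s^2 + 25), so L^-1{5/(s^2 + 25)} = sin(5*t).
Hence the inverse is u(t - 3) times that function evaluated at t - 3.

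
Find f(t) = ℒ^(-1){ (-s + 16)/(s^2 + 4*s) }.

f(t) = 4 - 5*exp(-4*t)

Factor the denominator: s^2 + 4*s = s*(s + 4).
Partial fraction decomposition gives [4/s] + [-5/(s + 4)].
Invert each term: 4/(s - 0) ↔ 4e^(0t); -5/(s + 4) ↔ -5e^(-4t).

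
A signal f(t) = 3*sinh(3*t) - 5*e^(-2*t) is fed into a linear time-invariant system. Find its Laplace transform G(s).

G(s) = 9/(s^2 - 9) - 5/(s + 2)

By linearity of the Laplace transform, transform each term separately.
(-5)·[L{e^(-2t)} = 1/(s + 2)]; (3)·[L{sinh(3t)} = 3/(s^2 - 9)].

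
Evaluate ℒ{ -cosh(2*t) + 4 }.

-s/(s^2 - 4) + 4/s

By linearity of the Laplace transform, transform each term separately.
L{4} = 4/s; (-1)·[L{cosh(2t)} = s/(s^2 - 4)].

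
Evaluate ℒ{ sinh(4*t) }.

L{sinh(4t)} = 4/(s^2 - 16).

4/(s^2 - 16)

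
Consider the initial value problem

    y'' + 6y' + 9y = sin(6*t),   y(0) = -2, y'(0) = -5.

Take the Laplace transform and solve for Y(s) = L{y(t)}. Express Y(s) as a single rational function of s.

Apply the Laplace transform to the equation.
With L{y''} = s^2 Y - s·y(0) - y'(0) and L{y'} = sY - y(0), with y(0) = -2, y'(0) = -5: the LHS transforms to (s^2 + 6*s + 9)Y - (-2*s - 17).
The right side is L{sin(6*t)} = 6/(s^2 + 36).
So (s^2 + 6*s + 9)Y = 6/(s^2 + 36) + (-2*s - 17).
Divide through and combine into a single rational function.

Y(s) = (-2*s^3 - 17*s^2 - 72*s - 606)/(s^4 + 6*s^3 + 45*s^2 + 216*s + 324)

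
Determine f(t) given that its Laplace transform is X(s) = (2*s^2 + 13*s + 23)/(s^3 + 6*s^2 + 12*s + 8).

Factor the denominator: s^3 + 6*s^2 + 12*s + 8 = (s + 2)^3.
Partial fraction decomposition gives [2/(s + 2)] + [5/(s + 2)^2] + [5/(s + 2)^3].
Invert each term: 2/(s + 2) ↔ 2e^(-2t); 5/(s + 2)^2 ↔ 5t·e^(-2t); 5/(s + 2)^3 ↔ (5/2)t^2·e^(-2t).

f(t) = 5*t^2*exp(-2*t)/2 + 5*t*exp(-2*t) + 2*exp(-2*t)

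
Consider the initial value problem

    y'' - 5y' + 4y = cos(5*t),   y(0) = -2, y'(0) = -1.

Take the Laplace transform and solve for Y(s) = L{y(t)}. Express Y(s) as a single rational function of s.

Y(s) = (-2*s^3 + 9*s^2 - 49*s + 225)/(s^4 - 5*s^3 + 29*s^2 - 125*s + 100)

Take the Laplace transform of both sides.
Using L{y''} = s^2 Y - s·y(0) - y'(0) and L{y'} = sY - y(0), with y(0) = -2, y'(0) = -1, the left side becomes (s^2 - 5*s + 4)Y - (-2*s + 9).
The right side is L{cos(5*t)} = s/(s^2 + 25).
So (s^2 - 5*s + 4)Y = s/(s^2 + 25) + (-2*s + 9).
Solve for Y(s) and write it as one ratio of polynomials.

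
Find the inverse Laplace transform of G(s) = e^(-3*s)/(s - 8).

The factor e^(-3s) signals a time shift by c = 3 (second shifting theorem).
L{e^(8t)} = 1/(s - 8), so L^-1{1/(s - 8)} = e^(8*t).
Hence the inverse is u(t - 3) times that function evaluated at t - 3.

Heaviside(t - 3)*(exp(8*t - 24))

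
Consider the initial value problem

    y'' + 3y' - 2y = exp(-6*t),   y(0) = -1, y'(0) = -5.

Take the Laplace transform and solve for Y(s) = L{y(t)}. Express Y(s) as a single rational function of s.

Transform both sides with L{·}.
The derivative rules (L{y''} = s^2 Y - s·y(0) - y'(0) and L{y'} = sY - y(0), with y(0) = -1, y'(0) = -5) turn the left side into (s^2 + 3*s - 2)Y - (-s - 8).
The right side is L{exp(-6*t)} = 1/(s + 6).
So (s^2 + 3*s - 2)Y = 1/(s + 6) + (-s - 8).
Solve for Y(s) and write it as one ratio of polynomials.

Y(s) = (-s^2 - 14*s - 47)/(s^3 + 9*s^2 + 16*s - 12)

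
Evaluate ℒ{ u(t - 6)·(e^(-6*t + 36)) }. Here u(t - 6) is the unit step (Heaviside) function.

exp(-6*s)/(s + 6)

By the second shifting theorem, L{u(t - c)·g(t - c)} = e^(-cs)·G(s) with c = 6 and G(s) = L{g(t)}.
L{e^(-6t)} = 1/(s + 6).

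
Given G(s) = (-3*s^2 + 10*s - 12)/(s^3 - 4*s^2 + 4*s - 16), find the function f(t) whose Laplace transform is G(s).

f(t) = -exp(4*t) + sin(2*t) - 2*cos(2*t)

Factor the denominator: s^3 - 4*s^2 + 4*s - 16 = (s - 4)*(s^2 + 4).
Partial fraction decomposition gives [-1/(s - 4)] + [-2*s/(s^2 + 4)] + [2/(s^2 + 4)].
Invert each term: -1/(s - 4) ↔ -e^(4t); -2·s/(s^2 + 4) ↔ -2cos(2t); 1·2/(s^2 + 4) ↔ sin(2t).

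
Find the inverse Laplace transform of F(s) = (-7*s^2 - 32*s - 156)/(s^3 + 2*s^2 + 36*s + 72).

-4*sin(6*t) - 4*cos(6*t) - 3*exp(-2*t)

Factor the denominator: s^3 + 2*s^2 + 36*s + 72 = (s + 2)*(s^2 + 36).
Partial fraction decomposition gives [-3/(s + 2)] + [-4*s/(s^2 + 36)] + [-24/(s^2 + 36)].
Invert each term: -3/(s + 2) ↔ -3e^(-2t); -4·s/(s^2 + 36) ↔ -4cos(6t); -4·6/(s^2 + 36) ↔ -4sin(6t).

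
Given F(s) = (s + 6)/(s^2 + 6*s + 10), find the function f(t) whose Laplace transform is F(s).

Complete the square in the denominator: s^2 + 6*s + 10 = (s + 3)^2 + 1^2.
Split the numerator to match: s + 6 = 1·(s + 3) + 3·1.
Invert each term: 1·(s + 3)/((s + 3)^2 + 1) ↔ e^(-3t)cos(t); 3·1/((s + 3)^2 + 1) ↔ 3e^(-3t)sin(t).

f(t) = 3*exp(-3*t)*sin(t) + exp(-3*t)*cos(t)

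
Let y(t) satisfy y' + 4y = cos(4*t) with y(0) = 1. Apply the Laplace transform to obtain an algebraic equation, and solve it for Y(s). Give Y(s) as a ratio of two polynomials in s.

Take the Laplace transform of both sides.
Using L{y'} = sY - y(0) = sY - 1, the left side becomes (s + 4)Y - (1).
The right side is L{cos(4*t)} = s/(s^2 + 16).
So (s + 4)Y = s/(s^2 + 16) + (1).
Solve for Y(s) and write it as one ratio of polynomials.

Y(s) = (s^2 + s + 16)/(s^3 + 4*s^2 + 16*s + 64)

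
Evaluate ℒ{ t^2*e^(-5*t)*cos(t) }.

2*(s + 5)*(s^2 + 10*s + 22)/(s^2 + 10*s + 26)^3

L{cos(t)} = s/(s^2 + 1).
Multiplying by e^(-5t) shifts s → s + 5, so L{e^(-5*t)*cos(t)} = (s + 5)/((s + 5)^2 + 1).
Then apply L{t^2·g(t)} = (-1)^2 d^2/ds^2[G(s)] with G(s) = (s + 5)/((s + 5)^2 + 1):
differentiating 2 times and applying the sign gives 2*(s + 5)*(s^2 + 10*s + 22)/(s^2 + 10*s + 26)^3.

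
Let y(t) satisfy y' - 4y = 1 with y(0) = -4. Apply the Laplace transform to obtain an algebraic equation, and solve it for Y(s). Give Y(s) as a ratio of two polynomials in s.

Transform both sides with L{·}.
The derivative rules (L{y'} = sY - y(0) = sY - (-4)) turn the left side into (s - 4)Y - (-4).
The right side is L{1} = 1/s.
So (s - 4)Y = 1/s + (-4).
Isolate Y and clear denominators.

Y(s) = (-4*s + 1)/(s^2 - 4*s)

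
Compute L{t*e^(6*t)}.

(s - 6)^(-2)

L{e^(6t)} = 1/(s - 6).
Then apply L{t·g(t)} = -d/ds[H(s)] with H(s) = 1/(s - 6):
differentiating 1 time and applying the sign gives (s - 6)^(-2).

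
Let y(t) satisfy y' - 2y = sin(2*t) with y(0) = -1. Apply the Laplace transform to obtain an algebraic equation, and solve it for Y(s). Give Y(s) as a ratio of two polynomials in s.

Laplace-transform each side.
The derivative rules (L{y'} = sY - y(0) = sY - (-1)) turn the left side into (s - 2)Y - (-1).
The right side is L{sin(2*t)} = 2/(s^2 + 4).
So (s - 2)Y = 2/(s^2 + 4) + (-1).
Solve for Y(s) and write it as one ratio of polynomials.

Y(s) = (-s^2 - 2)/(s^3 - 2*s^2 + 4*s - 8)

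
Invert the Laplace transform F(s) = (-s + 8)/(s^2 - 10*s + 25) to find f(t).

Factor the denominator: s^2 - 10*s + 25 = (s - 5)^2.
Partial fraction decomposition gives [-1/(s - 5)] + [3/(s - 5)^2].
Invert each term: -1/(s - 5) ↔ -e^(5t); 3/(s - 5)^2 ↔ 3t·e^(5t).

f(t) = 3*t*exp(5*t) - exp(5*t)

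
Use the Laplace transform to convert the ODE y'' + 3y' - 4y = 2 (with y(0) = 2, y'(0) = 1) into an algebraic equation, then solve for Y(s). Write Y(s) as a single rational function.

Y(s) = (2*s^2 + 7*s + 2)/(s^3 + 3*s^2 - 4*s)

Laplace-transform each side.
With L{y''} = s^2 Y - s·y(0) - y'(0) and L{y'} = sY - y(0), with y(0) = 2, y'(0) = 1: the LHS transforms to (s^2 + 3*s - 4)Y - (2*s + 7).
The right side is L{2} = 2/s.
So (s^2 + 3*s - 4)Y = 2/s + (2*s + 7).
Solve for Y(s) and write it as one ratio of polynomials.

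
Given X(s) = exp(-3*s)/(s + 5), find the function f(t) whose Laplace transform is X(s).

f(t) = Heaviside(t - 3)*(exp(-5*t + 15))

The factor e^(-3s) signals a time shift by c = 3 (second shifting theorem).
L{e^(-5t)} = 1/(s + 5), so L^-1{1/(s + 5)} = exp(-5*t).
Hence the inverse is u(t - 3) times that function evaluated at t - 3.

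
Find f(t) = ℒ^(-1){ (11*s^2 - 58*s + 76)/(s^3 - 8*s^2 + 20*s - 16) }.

Factor the denominator: s^3 - 8*s^2 + 20*s - 16 = (s - 4)*(s - 2)^2.
Partial fraction decomposition gives [6/(s - 2)] + [-2/(s - 2)^2] + [5/(s - 4)].
Invert each term: 6/(s - 2) ↔ 6e^(2t); -2/(s - 2)^2 ↔ -2t·e^(2t); 5/(s - 4) ↔ 5e^(4t).

f(t) = -2*t*exp(2*t) + 5*exp(4*t) + 6*exp(2*t)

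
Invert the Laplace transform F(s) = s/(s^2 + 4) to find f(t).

Since L{cos(2t)} = s/(s^2 + 4), the inverse is cos(2*t).

f(t) = cos(2*t)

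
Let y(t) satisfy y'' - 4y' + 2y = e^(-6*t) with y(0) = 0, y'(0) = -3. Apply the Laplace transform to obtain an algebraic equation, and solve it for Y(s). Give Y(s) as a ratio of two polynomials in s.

Y(s) = (-3*s - 17)/(s^3 + 2*s^2 - 22*s + 12)

Transform both sides with L{·}.
The derivative rules (L{y''} = s^2 Y - s·y(0) - y'(0) and L{y'} = sY - y(0), with y(0) = 0, y'(0) = -3) turn the left side into (s^2 - 4*s + 2)Y - (-3).
The right side is L{e^(-6*t)} = 1/(s + 6).
So (s^2 - 4*s + 2)Y = 1/(s + 6) + (-3).
Divide through and combine into a single rational function.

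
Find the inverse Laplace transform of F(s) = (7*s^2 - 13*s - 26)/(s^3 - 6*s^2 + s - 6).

4*exp(6*t) + 5*sin(t) + 3*cos(t)

Factor the denominator: s^3 - 6*s^2 + s - 6 = (s - 6)*(s^2 + 1).
Partial fraction decomposition gives [4/(s - 6)] + [3*s/(s^2 + 1)] + [5/(s^2 + 1)].
Invert each term: 4/(s - 6) ↔ 4e^(6t); 3·s/(s^2 + 1) ↔ 3cos(t); 5·1/(s^2 + 1) ↔ 5sin(t).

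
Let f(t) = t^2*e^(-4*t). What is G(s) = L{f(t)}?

L{e^(-4t)} = 1/(s + 4).
Then apply L{t^2·g(t)} = (-1)^2 d^2/ds^2[H(s)] with H(s) = 1/(s + 4):
differentiating 2 times and applying the sign gives 2/(s + 4)^3.

G(s) = 2/(s + 4)^3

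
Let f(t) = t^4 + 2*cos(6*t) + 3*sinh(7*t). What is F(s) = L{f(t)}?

The transform is linear, so treat each term independently.
(2)·[L{cos(6t)} = s/(s^2 + 36)]; L{t^4} = 4!/s^5 = 24/s^5; (3)·[L{sinh(7t)} = 7/(s^2 - 49)].

F(s) = 2*s/(s^2 + 36) + 21/(s^2 - 49) + 24/s^5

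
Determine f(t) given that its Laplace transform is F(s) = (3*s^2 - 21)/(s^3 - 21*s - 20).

f(t) = exp(5*t) + exp(-t) + exp(-4*t)

Factor the denominator: s^3 - 21*s - 20 = (s - 5)*(s + 1)*(s + 4).
Partial fraction decomposition gives [1/(s + 4)] + [1/(s + 1)] + [1/(s - 5)].
Invert each term: 1/(s + 4) ↔ e^(-4t); 1/(s + 1) ↔ e^(-t); 1/(s - 5) ↔ e^(5t).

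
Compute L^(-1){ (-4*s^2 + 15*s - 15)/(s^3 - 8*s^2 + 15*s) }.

Factor the denominator: s^3 - 8*s^2 + 15*s = s*(s - 5)*(s - 3).
Partial fraction decomposition gives [-4/(s - 5)] + [-1/s] + [1/(s - 3)].
Invert each term: -4/(s - 5) ↔ -4e^(5t); -1/(s - 0) ↔ -e^(0t); 1/(s - 3) ↔ e^(3t).

-4*exp(5*t) + exp(3*t) - 1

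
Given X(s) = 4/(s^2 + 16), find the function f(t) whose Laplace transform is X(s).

Since L{sin(4t)} = 4/(s^2 + 16), the inverse is sin(4*t).

f(t) = sin(4*t)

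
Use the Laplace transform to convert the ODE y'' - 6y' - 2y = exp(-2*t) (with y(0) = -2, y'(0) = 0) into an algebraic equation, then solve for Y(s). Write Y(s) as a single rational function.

Apply the Laplace transform to the equation.
Using L{y''} = s^2 Y - s·y(0) - y'(0) and L{y'} = sY - y(0), with y(0) = -2, y'(0) = 0, the left side becomes (s^2 - 6*s - 2)Y - (-2*s + 12).
The right side is L{exp(-2*t)} = 1/(s + 2).
So (s^2 - 6*s - 2)Y = 1/(s + 2) + (-2*s + 12).
Solve for Y(s) and write it as one ratio of polynomials.

Y(s) = (-2*s^2 + 8*s + 25)/(s^3 - 4*s^2 - 14*s - 4)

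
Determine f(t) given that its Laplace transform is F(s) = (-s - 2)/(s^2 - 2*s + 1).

Factor the denominator: s^2 - 2*s + 1 = (s - 1)^2.
Partial fraction decomposition gives [-1/(s - 1)] + [-3/(s - 1)^2].
Invert each term: -1/(s - 1) ↔ -e^(t); -3/(s - 1)^2 ↔ -3t·e^(t).

f(t) = -3*t*exp(t) - exp(t)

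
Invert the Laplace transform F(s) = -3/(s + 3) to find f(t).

f(t) = -3*exp(-3*t)

Since L{e^(-3t)} = 1/(s + 3), the inverse is e^(-3*t), scaled by -3.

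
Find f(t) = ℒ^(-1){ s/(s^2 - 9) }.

Since L{cosh(3t)} = s/(s^2 - 9), the inverse is cosh(3*t).

f(t) = cosh(3*t)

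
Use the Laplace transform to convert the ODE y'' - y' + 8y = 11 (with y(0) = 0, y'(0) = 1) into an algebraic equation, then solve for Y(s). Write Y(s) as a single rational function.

Apply the Laplace transform to the equation.
The derivative rules (L{y''} = s^2 Y - s·y(0) - y'(0) and L{y'} = sY - y(0), with y(0) = 0, y'(0) = 1) turn the left side into (s^2 - s + 8)Y - (1).
The right side is L{11} = 11/s.
So (s^2 - s + 8)Y = 11/s + (1).
Solve for Y(s) and write it as one ratio of polynomials.

Y(s) = (s + 11)/(s^3 - s^2 + 8*s)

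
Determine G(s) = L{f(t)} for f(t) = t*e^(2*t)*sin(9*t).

G(s) = 18*(s - 2)/(s^2 - 4*s + 85)^2

L{sin(9t)} = 9/(s^2 + 81).
Multiplying by e^(2t) shifts s → s - 2, so L{e^(2*t)*sin(9*t)} = 9/((s - 2)^2 + 81).
Then apply L{t·g(t)} = -d/ds[H(s)] with H(s) = 9/((s - 2)^2 + 81):
differentiating 1 time and applying the sign gives 18*(s - 2)/(s^2 - 4*s + 85)^2.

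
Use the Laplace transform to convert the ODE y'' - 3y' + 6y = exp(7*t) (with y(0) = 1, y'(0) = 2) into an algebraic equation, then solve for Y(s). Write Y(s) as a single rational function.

Transform both sides with L{·}.
Using L{y''} = s^2 Y - s·y(0) - y'(0) and L{y'} = sY - y(0), with y(0) = 1, y'(0) = 2, the left side becomes (s^2 - 3*s + 6)Y - (s - 1).
The right side is L{exp(7*t)} = 1/(s - 7).
So (s^2 - 3*s + 6)Y = 1/(s - 7) + (s - 1).
Solve for Y(s) and write it as one ratio of polynomials.

Y(s) = (s^2 - 8*s + 8)/(s^3 - 10*s^2 + 27*s - 42)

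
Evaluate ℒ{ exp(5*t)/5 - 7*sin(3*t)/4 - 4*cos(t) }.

By linearity of the Laplace transform, transform each term separately.
(1/5)·[L{e^(5t)} = 1/(s - 5)]; (-7/4)·[L{sin(3t)} = 3/(s^2 + 9)]; (-4)·[L{cos(t)} = s/(s^2 + 1)].

-4*s/(s^2 + 1) - 21/(4*(s^2 + 9)) + 1/(5*(s - 5))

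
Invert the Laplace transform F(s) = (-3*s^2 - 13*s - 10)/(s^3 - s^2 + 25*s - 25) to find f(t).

Factor the denominator: s^3 - s^2 + 25*s - 25 = (s - 1)*(s^2 + 25).
Partial fraction decomposition gives [-1/(s - 1)] + [-2*s/(s^2 + 25)] + [-15/(s^2 + 25)].
Invert each term: -1/(s - 1) ↔ -e^(t); -2·s/(s^2 + 25) ↔ -2cos(5t); -3·5/(s^2 + 25) ↔ -3sin(5t).

f(t) = -exp(t) - 3*sin(5*t) - 2*cos(5*t)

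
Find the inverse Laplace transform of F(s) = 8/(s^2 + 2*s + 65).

exp(-t)*sin(8*t)

Rewrite the denominator: s^2 + 2*s + 65 = (s + 1)^2 + 64.
The form in (s + 1) signals a first-shifting-theorem factor e^(-t).
Since L{sin(8t)} = 8/(s^2 + 64), the inverse is exp(-t)*sin(8*t).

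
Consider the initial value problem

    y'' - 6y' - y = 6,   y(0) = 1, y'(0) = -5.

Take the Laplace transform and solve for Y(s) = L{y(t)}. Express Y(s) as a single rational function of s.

Take the Laplace transform of both sides.
The derivative rules (L{y''} = s^2 Y - s·y(0) - y'(0) and L{y'} = sY - y(0), with y(0) = 1, y'(0) = -5) turn the left side into (s^2 - 6*s - 1)Y - (s - 11).
The right side is L{6} = 6/s.
So (s^2 - 6*s - 1)Y = 6/s + (s - 11).
Solve for Y(s) and write it as one ratio of polynomials.

Y(s) = (s^2 - 11*s + 6)/(s^3 - 6*s^2 - s)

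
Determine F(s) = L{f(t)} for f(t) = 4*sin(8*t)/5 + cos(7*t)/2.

Apply the Laplace transform termwise.
(4/5)·[L{sin(8t)} = 8/(s^2 + 64)]; (1/2)·[L{cos(7t)} = s/(s^2 + 49)].

F(s) = s/(2*(s^2 + 49)) + 32/(5*(s^2 + 64))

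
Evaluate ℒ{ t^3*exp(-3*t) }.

L{t^3} = 3!/s^4 = 6/s^4.
By the first shifting theorem, multiplying by e^(-3t) replaces s with s + 3.

6/(s + 3)^4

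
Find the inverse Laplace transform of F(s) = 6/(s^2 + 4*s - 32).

exp(-2*t)*sinh(6*t)

Rewrite the denominator: s^2 + 4*s - 32 = (s + 2)^2 - 36.
The form in (s + 2) signals a first-shifting-theorem factor e^(-2t).
Since L{sinh(6t)} = 6/(s^2 - 36), the inverse is e^(-2*t)*sinh(6*t).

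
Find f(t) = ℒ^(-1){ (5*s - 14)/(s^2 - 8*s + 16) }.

f(t) = 6*t*exp(4*t) + 5*exp(4*t)

Factor the denominator: s^2 - 8*s + 16 = (s - 4)^2.
Partial fraction decomposition gives [5/(s - 4)] + [6/(s - 4)^2].
Invert each term: 5/(s - 4) ↔ 5e^(4t); 6/(s - 4)^2 ↔ 6t·e^(4t).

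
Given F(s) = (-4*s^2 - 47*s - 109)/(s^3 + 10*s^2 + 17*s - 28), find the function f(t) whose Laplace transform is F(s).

f(t) = -4*exp(t) - exp(-4*t) + exp(-7*t)

Factor the denominator: s^3 + 10*s^2 + 17*s - 28 = (s - 1)*(s + 4)*(s + 7).
Partial fraction decomposition gives [-4/(s - 1)] + [1/(s + 7)] + [-1/(s + 4)].
Invert each term: -4/(s - 1) ↔ -4e^(t); 1/(s + 7) ↔ e^(-7t); -1/(s + 4) ↔ -e^(-4t).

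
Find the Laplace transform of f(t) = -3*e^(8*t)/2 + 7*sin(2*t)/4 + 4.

The transform is linear, so treat each term independently.
(-3/2)·[L{e^(8t)} = 1/(s - 8)]; L{4} = 4/s; (7/4)·[L{sin(2t)} = 2/(s^2 + 4)].

7/(2*(s^2 + 4)) - 3/(2*(s - 8)) + 4/s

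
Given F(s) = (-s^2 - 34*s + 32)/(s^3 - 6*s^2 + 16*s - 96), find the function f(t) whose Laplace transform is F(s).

Factor the denominator: s^3 - 6*s^2 + 16*s - 96 = (s - 6)*(s^2 + 16).
Partial fraction decomposition gives [-4/(s - 6)] + [3*s/(s^2 + 16)] + [-16/(s^2 + 16)].
Invert each term: -4/(s - 6) ↔ -4e^(6t); 3·s/(s^2 + 16) ↔ 3cos(4t); -4·4/(s^2 + 16) ↔ -4sin(4t).

f(t) = -4*exp(6*t) - 4*sin(4*t) + 3*cos(4*t)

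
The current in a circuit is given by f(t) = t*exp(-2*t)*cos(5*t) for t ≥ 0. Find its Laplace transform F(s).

L{cos(5t)} = s/(s^2 + 25).
Multiplying by e^(-2t) shifts s → s + 2, so L{exp(-2*t)*cos(5*t)} = (s + 2)/((s + 2)^2 + 25).
Then apply L{t·g(t)} = -d/ds[G(s)] with G(s) = (s + 2)/((s + 2)^2 + 25):
differentiating 1 time and applying the sign gives (s - 3)*(s + 7)/(s^2 + 4*s + 29)^2.

F(s) = (s - 3)*(s + 7)/(s^2 + 4*s + 29)^2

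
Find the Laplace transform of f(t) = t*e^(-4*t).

(s + 4)^(-2)

L{e^(-4t)} = 1/(s + 4).
Then apply L{t·g(t)} = -d/ds[G(s)] with G(s) = 1/(s + 4):
differentiating 1 time and applying the sign gives (s + 4)^(-2).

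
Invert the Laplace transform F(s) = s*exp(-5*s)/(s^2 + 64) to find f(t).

The factor e^(-5s) signals a time shift by c = 5 (second shifting theorem).
L{cos(8t)} = s/(s^2 + 64), so L^-1{s/(s^2 + 64)} = cos(8*t).
Hence the inverse is u(t - 5) times that function evaluated at t - 5.

f(t) = Heaviside(t - 5)*(cos(8*t - 40))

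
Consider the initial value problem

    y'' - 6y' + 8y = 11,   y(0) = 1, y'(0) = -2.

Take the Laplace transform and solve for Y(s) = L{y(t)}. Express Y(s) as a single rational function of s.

Y(s) = (s^2 - 8*s + 11)/(s^3 - 6*s^2 + 8*s)

Take the Laplace transform of both sides.
The derivative rules (L{y''} = s^2 Y - s·y(0) - y'(0) and L{y'} = sY - y(0), with y(0) = 1, y'(0) = -2) turn the left side into (s^2 - 6*s + 8)Y - (s - 8).
The right side is L{11} = 11/s.
So (s^2 - 6*s + 8)Y = 11/s + (s - 8).
Divide through and combine into a single rational function.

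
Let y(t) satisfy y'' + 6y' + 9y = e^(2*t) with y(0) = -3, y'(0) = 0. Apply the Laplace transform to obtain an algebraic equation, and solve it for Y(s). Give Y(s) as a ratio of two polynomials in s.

Apply the Laplace transform to the equation.
The derivative rules (L{y''} = s^2 Y - s·y(0) - y'(0) and L{y'} = sY - y(0), with y(0) = -3, y'(0) = 0) turn the left side into (s^2 + 6*s + 9)Y - (-3*s - 18).
The right side is L{e^(2*t)} = 1/(s - 2).
So (s^2 + 6*s + 9)Y = 1/(s - 2) + (-3*s - 18).
Solve for Y(s) and write it as one ratio of polynomials.

Y(s) = (-3*s^2 - 12*s + 37)/(s^3 + 4*s^2 - 3*s - 18)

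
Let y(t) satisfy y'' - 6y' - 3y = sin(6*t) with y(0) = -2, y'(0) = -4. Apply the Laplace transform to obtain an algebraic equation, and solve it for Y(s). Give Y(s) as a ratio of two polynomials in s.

Y(s) = (-2*s^3 + 8*s^2 - 72*s + 294)/(s^4 - 6*s^3 + 33*s^2 - 216*s - 108)

Laplace-transform each side.
Using L{y''} = s^2 Y - s·y(0) - y'(0) and L{y'} = sY - y(0), with y(0) = -2, y'(0) = -4, the left side becomes (s^2 - 6*s - 3)Y - (-2*s + 8).
The right side is L{sin(6*t)} = 6/(s^2 + 36).
So (s^2 - 6*s - 3)Y = 6/(s^2 + 36) + (-2*s + 8).
Solve for Y(s) and write it as one ratio of polynomials.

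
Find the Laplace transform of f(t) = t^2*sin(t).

2*(3*s^2 - 1)/(s^2 + 1)^3

L{sin(t)} = 1/(s^2 + 1).
Then apply L{t^2·g(t)} = (-1)^2 d^2/ds^2[G(s)] with G(s) = 1/(s^2 + 1):
differentiating 2 times and applying the sign gives 2*(3*s^2 - 1)/(s^2 + 1)^3.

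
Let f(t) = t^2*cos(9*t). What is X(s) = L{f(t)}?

X(s) = 2*s*(s^2 - 243)/(s^2 + 81)^3

L{cos(9t)} = s/(s^2 + 81).
Then apply L{t^2·g(t)} = (-1)^2 d^2/ds^2[G(s)] with G(s) = s/(s^2 + 81):
differentiating 2 times and applying the sign gives 2*s*(s^2 - 243)/(s^2 + 81)^3.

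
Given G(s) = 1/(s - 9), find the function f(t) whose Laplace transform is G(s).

f(t) = exp(9*t)

Since L{e^(9t)} = 1/(s - 9), the inverse is exp(9*t).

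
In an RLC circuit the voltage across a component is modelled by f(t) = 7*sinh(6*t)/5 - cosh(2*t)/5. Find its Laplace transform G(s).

By linearity of the Laplace transform, transform each term separately.
(-1/5)·[L{cosh(2t)} = s/(s^2 - 4)]; (7/5)·[L{sinh(6t)} = 6/(s^2 - 36)].

G(s) = -s/(5*(s^2 - 4)) + 42/(5*(s^2 - 36))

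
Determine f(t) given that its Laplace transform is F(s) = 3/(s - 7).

Since L{e^(7t)} = 1/(s - 7), the inverse is exp(7*t), scaled by 3.

f(t) = 3*exp(7*t)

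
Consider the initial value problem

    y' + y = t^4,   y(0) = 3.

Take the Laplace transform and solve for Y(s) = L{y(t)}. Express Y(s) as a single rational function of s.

Apply the Laplace transform to the equation.
Using L{y'} = sY - y(0) = sY - 3, the left side becomes (s + 1)Y - (3).
The right side is L{t^4} = 24/s^5.
So (s + 1)Y = 24/s^5 + (3).
Solve for Y(s) and write it as one ratio of polynomials.

Y(s) = (3*s^5 + 24)/(s^6 + s^5)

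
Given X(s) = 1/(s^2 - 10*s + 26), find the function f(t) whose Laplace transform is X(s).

Rewrite the denominator: s^2 - 10*s + 26 = (s - 5)^2 + 1.
The form in (s - 5) signals a first-shifting-theorem factor e^(5t).
Since L{sin(t)} = 1/(s^2 + 1), the inverse is e^(5*t)*sin(t).

f(t) = exp(5*t)*sin(t)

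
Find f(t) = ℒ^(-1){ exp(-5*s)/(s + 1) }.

f(t) = Heaviside(t - 5)*(exp(-t + 5))

The factor e^(-5s) signals a time shift by c = 5 (second shifting theorem).
L{e^(-t)} = 1/(s + 1), so L^-1{1/(s + 1)} = exp(-t).
Hence the inverse is u(t - 5) times that function evaluated at t - 5.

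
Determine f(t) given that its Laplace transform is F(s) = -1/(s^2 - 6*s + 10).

Rewrite the denominator: s^2 - 6*s + 10 = (s - 3)^2 + 1.
The form in (s - 3) signals a first-shifting-theorem factor e^(3t).
Since L{sin(t)} = 1/(s^2 + 1), the inverse is e^(3*t)*sin(t), scaled by -1.

f(t) = -exp(3*t)*sin(t)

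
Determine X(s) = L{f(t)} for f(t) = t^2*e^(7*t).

X(s) = 2/(s - 7)^3

L{e^(7t)} = 1/(s - 7).
Then apply L{t^2·g(t)} = (-1)^2 d^2/ds^2[G(s)] with G(s) = 1/(s - 7):
differentiating 2 times and applying the sign gives 2/(s - 7)^3.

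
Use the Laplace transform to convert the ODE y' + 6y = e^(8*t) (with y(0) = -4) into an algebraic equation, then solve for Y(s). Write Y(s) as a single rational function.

Y(s) = (-4*s + 33)/(s^2 - 2*s - 48)

Apply the Laplace transform to the equation.
With L{y'} = sY - y(0) = sY - (-4): the LHS transforms to (s + 6)Y - (-4).
The right side is L{e^(8*t)} = 1/(s - 8).
So (s + 6)Y = 1/(s - 8) + (-4).
Isolate Y and clear denominators.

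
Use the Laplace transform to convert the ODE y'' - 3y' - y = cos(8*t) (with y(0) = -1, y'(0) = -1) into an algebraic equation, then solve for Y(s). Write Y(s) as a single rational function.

Take the Laplace transform of both sides.
The derivative rules (L{y''} = s^2 Y - s·y(0) - y'(0) and L{y'} = sY - y(0), with y(0) = -1, y'(0) = -1) turn the left side into (s^2 - 3*s - 1)Y - (-s + 2).
The right side is L{cos(8*t)} = s/(s^2 + 64).
So (s^2 - 3*s - 1)Y = s/(s^2 + 64) + (-s + 2).
Solve for Y(s) and write it as one ratio of polynomials.

Y(s) = (-s^3 + 2*s^2 - 63*s + 128)/(s^4 - 3*s^3 + 63*s^2 - 192*s - 64)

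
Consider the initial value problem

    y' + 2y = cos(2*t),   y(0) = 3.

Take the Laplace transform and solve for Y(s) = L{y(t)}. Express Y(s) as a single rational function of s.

Y(s) = (3*s^2 + s + 12)/(s^3 + 2*s^2 + 4*s + 8)

Apply the Laplace transform to the equation.
With L{y'} = sY - y(0) = sY - 3: the LHS transforms to (s + 2)Y - (3).
The right side is L{cos(2*t)} = s/(s^2 + 4).
So (s + 2)Y = s/(s^2 + 4) + (3).
Isolate Y and clear denominators.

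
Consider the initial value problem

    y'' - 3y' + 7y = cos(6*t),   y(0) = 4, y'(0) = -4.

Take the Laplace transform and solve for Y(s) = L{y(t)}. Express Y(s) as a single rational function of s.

Y(s) = (4*s^3 - 16*s^2 + 145*s - 576)/(s^4 - 3*s^3 + 43*s^2 - 108*s + 252)

Apply the Laplace transform to the equation.
With L{y''} = s^2 Y - s·y(0) - y'(0) and L{y'} = sY - y(0), with y(0) = 4, y'(0) = -4: the LHS transforms to (s^2 - 3*s + 7)Y - (4*s - 16).
The right side is L{cos(6*t)} = s/(s^2 + 36).
So (s^2 - 3*s + 7)Y = s/(s^2 + 36) + (4*s - 16).
Isolate Y and clear denominators.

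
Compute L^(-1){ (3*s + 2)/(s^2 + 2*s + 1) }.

-t*exp(-t) + 3*exp(-t)

Factor the denominator: s^2 + 2*s + 1 = (s + 1)^2.
Partial fraction decomposition gives [3/(s + 1)] + [-1/(s + 1)^2].
Invert each term: 3/(s + 1) ↔ 3e^(-t); -1/(s + 1)^2 ↔ -t·e^(-t).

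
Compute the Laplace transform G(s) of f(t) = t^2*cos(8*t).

G(s) = 2*s*(s^2 - 192)/(s^2 + 64)^3

L{cos(8t)} = s/(s^2 + 64).
Then apply L{t^2·g(t)} = (-1)^2 d^2/ds^2[H(s)] with H(s) = s/(s^2 + 64):
differentiating 2 times and applying the sign gives 2*s*(s^2 - 192)/(s^2 + 64)^3.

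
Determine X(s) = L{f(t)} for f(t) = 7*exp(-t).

L{7} = 7/s.
By the first shifting theorem, multiplying by e^(-t) replaces s with s + 1.

X(s) = 7/(s + 1)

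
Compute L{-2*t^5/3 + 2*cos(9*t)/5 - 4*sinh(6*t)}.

2*s/(5*(s^2 + 81)) - 24/(s^2 - 36) - 80/s^6

By linearity of the Laplace transform, transform each term separately.
(2/5)·[L{cos(9t)} = s/(s^2 + 81)]; (-2/3)·[L{t^5} = 5!/s^6 = 120/s^6]; (-4)·[L{sinh(6t)} = 6/(s^2 - 36)].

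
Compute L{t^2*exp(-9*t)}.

L{e^(-9t)} = 1/(s + 9).
Then apply L{t^2·g(t)} = (-1)^2 d^2/ds^2[G(s)] with G(s) = 1/(s + 9):
differentiating 2 times and applying the sign gives 2/(s + 9)^3.

2/(s + 9)^3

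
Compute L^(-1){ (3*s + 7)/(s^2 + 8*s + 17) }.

-5*exp(-4*t)*sin(t) + 3*exp(-4*t)*cos(t)

Complete the square in the denominator: s^2 + 8*s + 17 = (s + 4)^2 + 1^2.
Split the numerator to match: 3*s + 7 = 3·(s + 4) - 5·1.
Invert each term: 3·(s + 4)/((s + 4)^2 + 1) ↔ 3e^(-4t)cos(t); -5·1/((s + 4)^2 + 1) ↔ -5e^(-4t)sin(t).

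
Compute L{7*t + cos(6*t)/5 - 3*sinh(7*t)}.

s/(5*(s^2 + 36)) - 21/(s^2 - 49) + 7/s^2

Apply the Laplace transform termwise.
(7)·[L{t} = 1!/s^2 = 1/s^2]; (-3)·[L{sinh(7t)} = 7/(s^2 - 49)]; (1/5)·[L{cos(6t)} = s/(s^2 + 36)].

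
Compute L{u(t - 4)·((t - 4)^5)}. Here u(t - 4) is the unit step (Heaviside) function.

120*exp(-4*s)/s^6

By the second shifting theorem, L{u(t - c)·g(t - c)} = e^(-cs)·H(s) with c = 4 and H(s) = L{g(t)}.
L{t^5} = 5!/s^6 = 120/s^6.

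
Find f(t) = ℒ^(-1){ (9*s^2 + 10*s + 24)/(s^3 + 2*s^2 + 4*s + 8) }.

Factor the denominator: s^3 + 2*s^2 + 4*s + 8 = (s + 2)*(s^2 + 4).
Partial fraction decomposition gives [5/(s + 2)] + [4*s/(s^2 + 4)] + [2/(s^2 + 4)].
Invert each term: 5/(s + 2) ↔ 5e^(-2t); 4·s/(s^2 + 4) ↔ 4cos(2t); 1·2/(s^2 + 4) ↔ sin(2t).

f(t) = sin(2*t) + 4*cos(2*t) + 5*exp(-2*t)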